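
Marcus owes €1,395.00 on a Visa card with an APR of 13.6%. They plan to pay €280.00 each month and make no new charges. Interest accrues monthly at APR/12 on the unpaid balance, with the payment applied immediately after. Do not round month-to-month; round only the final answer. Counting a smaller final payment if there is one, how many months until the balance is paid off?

Monthly rate r = 13.6%/12 = 1.13333% = 0.0113333.
Recurrence: B ← B·(1+r) − €280.00.
Month 1: interest €15.81; balance after payment €1,130.81.
Month 2: interest €12.82; balance after payment €863.63.
Month 3: interest €9.79; balance after payment €593.41.
Month 4: interest €6.73; balance after payment €320.14.
Month 5: interest €3.63; balance after payment €43.77.
Month 6: interest €0.50; balance after payment €0.00.

6 payments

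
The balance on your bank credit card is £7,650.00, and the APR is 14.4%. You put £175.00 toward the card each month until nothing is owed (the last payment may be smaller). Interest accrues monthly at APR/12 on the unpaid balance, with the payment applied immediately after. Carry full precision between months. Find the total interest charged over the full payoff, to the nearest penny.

£3,258.43

Monthly rate r = 14.4%/12 = 1.2% = 0.012.
Payoff takes n = ⌈−ln(1 − rB₀/P)/ln(1+r)⌉ = ⌈62.333⌉ = 63 payments; the last is £58.43.
Total paid = 62·£175.00 + £58.43 = £10,908.43.
Total interest = total paid − principal = £10,908.43 − £7,650.00 = £3,258.43.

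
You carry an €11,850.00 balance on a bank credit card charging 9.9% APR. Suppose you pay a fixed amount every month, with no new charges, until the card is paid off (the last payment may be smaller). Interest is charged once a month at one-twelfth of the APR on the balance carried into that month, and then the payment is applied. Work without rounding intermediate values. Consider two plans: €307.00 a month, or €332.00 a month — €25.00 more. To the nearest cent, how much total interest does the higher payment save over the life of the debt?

Monthly rate r = 9.9%/12 = 0.825% = 0.00825.
At €307.00/mo: n = ⌈−ln(1 − rB₀/P)/ln(1+r)⌉ = 47 payments (last €203.35); total interest = total paid − €11,850.00 = €2,475.35.
At €332.00/mo: 43 payments (last €150.69); total interest €2,244.69.
Interest saved = €2,475.35 − €2,244.69 = €230.66.

€230.66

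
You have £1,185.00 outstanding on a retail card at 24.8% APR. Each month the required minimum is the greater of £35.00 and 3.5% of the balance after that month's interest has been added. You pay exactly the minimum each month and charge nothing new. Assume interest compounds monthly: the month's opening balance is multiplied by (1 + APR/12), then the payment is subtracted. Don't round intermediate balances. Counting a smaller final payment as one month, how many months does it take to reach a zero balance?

Monthly rate r = 24.8%/12 = 2.06667% = 0.0206667.
While 3.5% of the post-interest balance exceeds £35.00, each month B ← (B·(1+r))·(1 − 0.035), i.e. B shrinks by the factor (1+r)·0.965 = 0.98494.
This holds for months 1–13. Entering month 14 the balance is £972.89; 3.5% of the post-interest balance is now below £35.00, so the flat £35.00 minimum applies from here.
From month 14 a fixed £35.00 at rate r clears £972.89 in 42 more payments. Total: 13 + 42 = 55 months.

55 months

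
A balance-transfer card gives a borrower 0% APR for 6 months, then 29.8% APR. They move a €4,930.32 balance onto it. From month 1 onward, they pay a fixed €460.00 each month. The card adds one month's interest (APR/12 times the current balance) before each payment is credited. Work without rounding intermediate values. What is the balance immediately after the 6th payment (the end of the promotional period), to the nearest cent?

€2,170.32

Promo months 1–6 at r₀ = 0%/12 = 0; months 7+ at r₁ = 29.8%/12 = 0.0248333.
After month 6 (no interest yet): B = €4,930.32 − 6·€460.00 = €2,170.32.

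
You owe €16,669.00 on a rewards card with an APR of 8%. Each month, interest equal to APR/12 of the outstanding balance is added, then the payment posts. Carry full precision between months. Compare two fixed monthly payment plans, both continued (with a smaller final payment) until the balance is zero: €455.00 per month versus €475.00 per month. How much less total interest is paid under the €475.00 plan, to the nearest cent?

€123.32

Monthly rate r = 8%/12 = 0.666667% = 0.00666667.
At €455.00/mo: n = ⌈−ln(1 − rB₀/P)/ln(1+r)⌉ = 43 payments (last €65.46); total interest = total paid − €16,669.00 = €2,506.46.
At €475.00/mo: 41 payments (last €52.14); total interest €2,383.14.
Interest saved = €2,506.46 − €2,383.14 = €123.32.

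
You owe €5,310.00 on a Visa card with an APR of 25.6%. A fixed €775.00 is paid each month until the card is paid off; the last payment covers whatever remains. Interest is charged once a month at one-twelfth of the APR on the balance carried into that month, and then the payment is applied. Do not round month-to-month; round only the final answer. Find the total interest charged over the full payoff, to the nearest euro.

€494

Monthly rate r = 25.6%/12 = 2.13333% = 0.0213333.
Payoff takes n = ⌈−ln(1 − rB₀/P)/ln(1+r)⌉ = ⌈7.486⌉ = 8 payments; the last is €378.65.
Total paid = 7·€775.00 + €378.65 = €5,803.65.
Total interest = total paid − principal = €5,803.65 − €5,310.00 = €493.65.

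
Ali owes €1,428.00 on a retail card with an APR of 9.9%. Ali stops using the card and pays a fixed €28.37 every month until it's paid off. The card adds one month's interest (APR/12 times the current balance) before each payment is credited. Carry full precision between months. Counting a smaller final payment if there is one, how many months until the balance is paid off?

Monthly rate r = 9.9%/12 = 0.825% = 0.00825.
Recurrence: B ← B·(1+r) − €28.37.
Month 1: interest €11.78; balance after payment €1,411.41.
Month 2: interest €11.64; balance after payment €1,394.69.
Closed form: n = −ln(1 − rB₀/P)/ln(1+r) = −ln(0.58474)/ln(1.00825) ≈ 65.309, so the balance reaches zero during payment 66.

66 payments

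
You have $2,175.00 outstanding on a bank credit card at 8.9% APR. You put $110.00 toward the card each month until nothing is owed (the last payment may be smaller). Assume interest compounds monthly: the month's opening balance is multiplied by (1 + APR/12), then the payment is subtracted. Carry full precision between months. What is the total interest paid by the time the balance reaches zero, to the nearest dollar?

Monthly rate r = 8.9%/12 = 0.741667% = 0.00741667.
Payoff takes n = ⌈−ln(1 − rB₀/P)/ln(1+r)⌉ = ⌈21.461⌉ = 22 payments; the last is $50.83.
Total paid = 21·$110.00 + $50.83 = $2,360.83.
Total interest = total paid − principal = $2,360.83 − $2,175.00 = $185.83.

$186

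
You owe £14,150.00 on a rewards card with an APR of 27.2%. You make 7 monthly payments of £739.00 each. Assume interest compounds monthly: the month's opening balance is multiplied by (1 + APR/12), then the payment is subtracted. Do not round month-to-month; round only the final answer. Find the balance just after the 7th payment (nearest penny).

Monthly rate r = 27.2%/12 = 2.26667% = 0.0226667.
Each month: B ← B·(1+r) − £739.00.
Month 1: interest £320.73; balance after payment £13,731.73.
Month 2: interest £311.25; balance after payment £13,303.99.
Month 3: interest £301.56; balance after payment £12,866.54.
Month 4: interest £291.64; balance after payment £12,419.18.
Month 5: interest £281.50; balance after payment £11,961.69.
Month 6: interest £271.13; balance after payment £11,493.82.
Month 7: interest £260.53; balance after payment £11,015.34.

£11,015.34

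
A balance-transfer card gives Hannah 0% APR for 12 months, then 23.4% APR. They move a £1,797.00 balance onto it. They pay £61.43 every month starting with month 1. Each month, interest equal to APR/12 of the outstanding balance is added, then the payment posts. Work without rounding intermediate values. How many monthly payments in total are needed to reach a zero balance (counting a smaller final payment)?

Promo months 1–12 at r₀ = 0%/12 = 0; months 13+ at r₁ = 23.4%/12 = 0.0195.
After month 12 (no interest yet): B = £1,797.00 − 12·£61.43 = £1,059.84.
Then at r₁ with £61.43/mo: n₂ = −ln(1 − r₁·B/P)/ln(1+r₁) ≈ 21.24 → 22 more payments.

34 payments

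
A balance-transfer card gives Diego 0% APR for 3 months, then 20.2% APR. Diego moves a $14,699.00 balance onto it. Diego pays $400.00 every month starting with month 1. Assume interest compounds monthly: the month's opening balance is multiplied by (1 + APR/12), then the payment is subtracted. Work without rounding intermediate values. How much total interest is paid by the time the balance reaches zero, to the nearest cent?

$6,618.16

Promo months 1–3 at r₀ = 0%/12 = 0; months 4+ at r₁ = 20.2%/12 = 0.0168333.
After month 3 (no interest yet): B = $14,699.00 − 3·$400.00 = $13,499.00.
Then at r₁ with $400.00/mo: n₂ = −ln(1 − r₁·B/P)/ln(1+r₁) ≈ 50.29 → 51 more payments.
Total paid = 53·$400.00 + $117.16 = $21,317.16; interest = $21,317.16 − $14,699.00 = $6,618.16.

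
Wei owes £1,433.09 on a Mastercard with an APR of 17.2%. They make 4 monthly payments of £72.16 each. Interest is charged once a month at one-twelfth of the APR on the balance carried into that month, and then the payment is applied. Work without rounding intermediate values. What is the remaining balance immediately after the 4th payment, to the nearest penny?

Monthly rate r = 17.2%/12 = 1.43333% = 0.0143333.
Each month: B ← B·(1+r) − £72.16.
Month 1: interest £20.54; balance after payment £1,381.47.
Month 2: interest £19.80; balance after payment £1,329.11.
Month 3: interest £19.05; balance after payment £1,276.00.
Month 4: interest £18.29; balance after payment £1,222.13.

£1,222.13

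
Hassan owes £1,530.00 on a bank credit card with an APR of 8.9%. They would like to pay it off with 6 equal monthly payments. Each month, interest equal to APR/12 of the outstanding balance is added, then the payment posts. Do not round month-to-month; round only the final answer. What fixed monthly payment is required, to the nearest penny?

£261.66

Monthly rate r = 8.9%/12 = 0.741667% = 0.00741667.
Level-payment amortization: P = B₀·r / (1 − (1+r)^(−n)) = 1530.00·0.00741667 / (1 − 1.00742^(−6)).
Denominator 1 − (1+r)^(−6) = 0.0433673247.
P = 11.3475 / 0.0433673247 ≈ 261.66.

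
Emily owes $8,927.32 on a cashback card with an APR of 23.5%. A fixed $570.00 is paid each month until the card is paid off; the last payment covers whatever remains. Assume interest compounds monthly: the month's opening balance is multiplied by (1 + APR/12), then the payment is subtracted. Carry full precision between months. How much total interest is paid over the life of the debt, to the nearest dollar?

Monthly rate r = 23.5%/12 = 1.95833% = 0.0195833.
Payoff takes n = ⌈−ln(1 − rB₀/P)/ln(1+r)⌉ = ⌈18.888⌉ = 19 payments; the last is $506.63.
Total paid = 18·$570.00 + $506.63 = $10,766.63.
Total interest = total paid − principal = $10,766.63 − $8,927.32 = $1,839.31.

$1,839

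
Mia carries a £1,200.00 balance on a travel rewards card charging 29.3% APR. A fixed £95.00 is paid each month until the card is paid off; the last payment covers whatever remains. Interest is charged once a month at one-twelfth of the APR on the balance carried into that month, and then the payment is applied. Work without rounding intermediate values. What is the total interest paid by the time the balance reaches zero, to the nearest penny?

Monthly rate r = 29.3%/12 = 2.44167% = 0.0244167.
Payoff takes n = ⌈−ln(1 − rB₀/P)/ln(1+r)⌉ = ⌈15.287⌉ = 16 payments; the last is £27.52.
Total paid = 15·£95.00 + £27.52 = £1,452.52.
Total interest = total paid − principal = £1,452.52 − £1,200.00 = £252.52.

£252.52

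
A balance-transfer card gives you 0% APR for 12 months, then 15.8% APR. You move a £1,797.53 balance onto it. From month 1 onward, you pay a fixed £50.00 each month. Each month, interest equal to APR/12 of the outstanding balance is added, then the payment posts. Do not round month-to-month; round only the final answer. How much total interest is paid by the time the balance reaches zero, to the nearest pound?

Promo months 1–12 at r₀ = 0%/12 = 0; months 13+ at r₁ = 15.8%/12 = 0.0131667.
After month 12 (no interest yet): B = £1,797.53 − 12·£50.00 = £1,197.53.
Then at r₁ with £50.00/mo: n₂ = −ln(1 − r₁·B/P)/ln(1+r₁) ≈ 28.96 → 29 more payments.
Total paid = 40·£50.00 + £48.12 = £2,048.12; interest = £2,048.12 − £1,797.53 = £250.59.

£251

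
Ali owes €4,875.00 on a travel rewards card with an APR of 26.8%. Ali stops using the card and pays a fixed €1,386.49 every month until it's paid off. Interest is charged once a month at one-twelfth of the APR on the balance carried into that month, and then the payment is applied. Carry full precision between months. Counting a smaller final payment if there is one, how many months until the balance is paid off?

4 payments

Monthly rate r = 26.8%/12 = 2.23333% = 0.0223333.
Recurrence: B ← B·(1+r) − €1,386.49.
Month 1: interest €108.88; balance after payment €3,597.39.
Month 2: interest €80.34; balance after payment €2,291.24.
Month 3: interest €51.17; balance after payment €955.92.
Month 4: interest €21.35; balance after payment €0.00.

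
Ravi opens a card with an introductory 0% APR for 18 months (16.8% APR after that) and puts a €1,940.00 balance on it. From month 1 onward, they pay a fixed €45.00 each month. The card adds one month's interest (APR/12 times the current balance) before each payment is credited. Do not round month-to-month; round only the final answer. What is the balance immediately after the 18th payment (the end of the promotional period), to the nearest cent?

Promo months 1–18 at r₀ = 0%/12 = 0; months 19+ at r₁ = 16.8%/12 = 0.014.
After month 18 (no interest yet): B = €1,940.00 − 18·€45.00 = €1,130.00.

€1,130.00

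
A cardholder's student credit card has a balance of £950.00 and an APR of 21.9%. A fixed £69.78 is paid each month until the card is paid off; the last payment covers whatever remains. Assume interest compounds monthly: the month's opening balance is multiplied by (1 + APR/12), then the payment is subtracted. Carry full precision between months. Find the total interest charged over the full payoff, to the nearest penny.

£152.16

Monthly rate r = 21.9%/12 = 1.825% = 0.01825.
Payoff takes n = ⌈−ln(1 − rB₀/P)/ln(1+r)⌉ = ⌈15.793⌉ = 16 payments; the last is £55.46.
Total paid = 15·£69.78 + £55.46 = £1,102.16.
Total interest = total paid − principal = £1,102.16 − £950.00 = £152.16.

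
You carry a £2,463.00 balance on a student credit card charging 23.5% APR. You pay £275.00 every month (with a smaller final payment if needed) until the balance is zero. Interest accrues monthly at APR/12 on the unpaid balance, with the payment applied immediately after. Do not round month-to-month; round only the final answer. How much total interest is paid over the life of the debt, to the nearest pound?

Monthly rate r = 23.5%/12 = 1.95833% = 0.0195833.
Payoff takes n = ⌈−ln(1 − rB₀/P)/ln(1+r)⌉ = ⌈9.944⌉ = 10 payments; the last is £259.70.
Total paid = 9·£275.00 + £259.70 = £2,734.70.
Total interest = total paid − principal = £2,734.70 − £2,463.00 = £271.70.

£272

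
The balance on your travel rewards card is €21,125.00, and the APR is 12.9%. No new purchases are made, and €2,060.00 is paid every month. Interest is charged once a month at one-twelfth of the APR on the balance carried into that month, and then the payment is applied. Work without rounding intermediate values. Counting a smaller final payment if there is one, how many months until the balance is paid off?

Monthly rate r = 12.9%/12 = 1.075% = 0.01075.
Recurrence: B ← B·(1+r) − €2,060.00.
Month 1: interest €227.09; balance after payment €19,292.09.
Month 2: interest €207.39; balance after payment €17,439.48.
Closed form: n = −ln(1 − rB₀/P)/ln(1+r) = −ln(0.88976)/ln(1.01075) ≈ 10.924, so the balance reaches zero during payment 11.

11 months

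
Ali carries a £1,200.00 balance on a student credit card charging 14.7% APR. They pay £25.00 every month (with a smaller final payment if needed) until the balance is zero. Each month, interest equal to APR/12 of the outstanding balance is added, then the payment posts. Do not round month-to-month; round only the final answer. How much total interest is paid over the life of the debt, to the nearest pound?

Monthly rate r = 14.7%/12 = 1.225% = 0.01225.
Payoff takes n = ⌈−ln(1 − rB₀/P)/ln(1+r)⌉ = ⌈72.829⌉ = 73 payments; the last is £20.74.
Total paid = 72·£25.00 + £20.74 = £1,820.74.
Total interest = total paid − principal = £1,820.74 − £1,200.00 = £620.74.

£621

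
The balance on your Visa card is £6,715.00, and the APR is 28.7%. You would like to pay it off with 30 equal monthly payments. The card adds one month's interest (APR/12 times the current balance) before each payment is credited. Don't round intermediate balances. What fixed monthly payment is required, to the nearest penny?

Monthly rate r = 28.7%/12 = 2.39167% = 0.0239167.
Level-payment amortization: P = B₀·r / (1 − (1+r)^(−n)) = 6715.00·0.0239167 / (1 − 1.02392^(−30)).
Denominator 1 − (1+r)^(−30) = 0.507890631.
P = 160.6 / 0.507890631 ≈ 316.21.

£316.21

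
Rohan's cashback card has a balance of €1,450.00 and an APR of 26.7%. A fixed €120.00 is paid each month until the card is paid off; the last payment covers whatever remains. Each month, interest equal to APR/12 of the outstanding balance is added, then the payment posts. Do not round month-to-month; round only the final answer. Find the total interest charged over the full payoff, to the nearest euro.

Monthly rate r = 26.7%/12 = 2.225% = 0.02225.
Payoff takes n = ⌈−ln(1 − rB₀/P)/ln(1+r)⌉ = ⌈14.230⌉ = 15 payments; the last is €27.81.
Total paid = 14·€120.00 + €27.81 = €1,707.81.
Total interest = total paid − principal = €1,707.81 − €1,450.00 = €257.81.

€258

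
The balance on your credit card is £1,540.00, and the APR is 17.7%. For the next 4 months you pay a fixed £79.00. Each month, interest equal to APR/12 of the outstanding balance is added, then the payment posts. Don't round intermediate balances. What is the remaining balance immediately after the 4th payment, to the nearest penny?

£1,309.83

Monthly rate r = 17.7%/12 = 1.475% = 0.01475.
Each month: B ← B·(1+r) − £79.00.
Month 1: interest £22.71; balance after payment £1,483.71.
Month 2: interest £21.88; balance after payment £1,426.60.
Month 3: interest £21.04; balance after payment £1,368.64.
Month 4: interest £20.19; balance after payment £1,309.83.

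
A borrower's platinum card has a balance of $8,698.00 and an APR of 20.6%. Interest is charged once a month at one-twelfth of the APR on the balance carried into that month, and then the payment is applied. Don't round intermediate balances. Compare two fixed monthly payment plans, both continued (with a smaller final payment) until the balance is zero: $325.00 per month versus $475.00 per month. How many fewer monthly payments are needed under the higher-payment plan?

14 fewer payments

Monthly rate r = 20.6%/12 = 1.71667% = 0.0171667.
At $325.00/mo: n = ⌈−ln(1 − rB₀/P)/ln(1+r)⌉ = 37 payments (last $45.79); total interest = total paid − $8,698.00 = $3,047.79.
At $475.00/mo: 23 payments (last $82.19); total interest $1,834.19.
Payments saved = 37 − 23 = 14.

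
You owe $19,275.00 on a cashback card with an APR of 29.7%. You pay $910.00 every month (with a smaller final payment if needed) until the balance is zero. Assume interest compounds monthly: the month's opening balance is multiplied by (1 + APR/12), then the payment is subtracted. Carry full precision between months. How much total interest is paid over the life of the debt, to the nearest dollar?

$8,377

Monthly rate r = 29.7%/12 = 2.475% = 0.02475.
Payoff takes n = ⌈−ln(1 − rB₀/P)/ln(1+r)⌉ = ⌈30.384⌉ = 31 payments; the last is $351.63.
Total paid = 30·$910.00 + $351.63 = $27,651.63.
Total interest = total paid − principal = $27,651.63 − $19,275.00 = $8,376.63.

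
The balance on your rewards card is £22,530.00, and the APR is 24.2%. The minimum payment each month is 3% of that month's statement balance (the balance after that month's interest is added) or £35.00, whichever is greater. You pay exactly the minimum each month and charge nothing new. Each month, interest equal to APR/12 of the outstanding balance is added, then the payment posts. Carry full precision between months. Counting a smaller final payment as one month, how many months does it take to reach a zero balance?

338 months

Monthly rate r = 24.2%/12 = 2.01667% = 0.0201667.
While 3% of the post-interest balance exceeds £35.00, each month B ← (B·(1+r))·(1 − 0.03), i.e. B shrinks by the factor (1+r)·0.97 = 0.98956.
This holds for months 1–285. Entering month 286 the balance is £1,132.34; 3% of the post-interest balance is now below £35.00, so the flat £35.00 minimum applies from here.
From month 286 a fixed £35.00 at rate r clears £1,132.34 in 53 more payments. Total: 285 + 53 = 338 months.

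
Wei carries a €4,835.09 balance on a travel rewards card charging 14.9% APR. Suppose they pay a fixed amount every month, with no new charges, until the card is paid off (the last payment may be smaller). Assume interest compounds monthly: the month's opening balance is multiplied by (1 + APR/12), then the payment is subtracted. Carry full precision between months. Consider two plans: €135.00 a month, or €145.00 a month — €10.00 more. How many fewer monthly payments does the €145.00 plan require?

Monthly rate r = 14.9%/12 = 1.24167% = 0.0124167.
At €135.00/mo: n = ⌈−ln(1 − rB₀/P)/ln(1+r)⌉ = 48 payments (last €90.69); total interest = total paid − €4,835.09 = €1,600.60.
At €145.00/mo: 44 payments (last €45.71); total interest €1,445.62.
Payments saved = 48 − 44 = 4.

4 fewer payments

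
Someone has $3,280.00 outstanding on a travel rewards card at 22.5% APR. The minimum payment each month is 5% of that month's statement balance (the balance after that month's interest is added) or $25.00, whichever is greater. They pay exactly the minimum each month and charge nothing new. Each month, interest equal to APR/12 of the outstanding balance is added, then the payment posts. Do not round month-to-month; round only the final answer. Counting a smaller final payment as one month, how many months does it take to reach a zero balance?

83 months

Monthly rate r = 22.5%/12 = 1.875% = 0.01875.
While 5% of the post-interest balance exceeds $25.00, each month B ← (B·(1+r))·(1 − 0.05), i.e. B shrinks by the factor (1+r)·0.95 = 0.96781.
This holds for months 1–59. Entering month 60 the balance is $475.94; 5% of the post-interest balance is now below $25.00, so the flat $25.00 minimum applies from here.
From month 60 a fixed $25.00 at rate r clears $475.94 in 24 more payments. Total: 59 + 24 = 83 months.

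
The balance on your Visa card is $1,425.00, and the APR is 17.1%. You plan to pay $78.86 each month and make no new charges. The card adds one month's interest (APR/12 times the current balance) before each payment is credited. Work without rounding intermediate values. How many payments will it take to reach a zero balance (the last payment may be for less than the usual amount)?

22 months

Monthly rate r = 17.1%/12 = 1.425% = 0.01425.
Recurrence: B ← B·(1+r) − $78.86.
Month 1: interest $20.31; balance after payment $1,366.45.
Month 2: interest $19.47; balance after payment $1,307.06.
Closed form: n = −ln(1 − rB₀/P)/ln(1+r) = −ln(0.7425)/ln(1.01425) ≈ 21.042, so the balance reaches zero during payment 22.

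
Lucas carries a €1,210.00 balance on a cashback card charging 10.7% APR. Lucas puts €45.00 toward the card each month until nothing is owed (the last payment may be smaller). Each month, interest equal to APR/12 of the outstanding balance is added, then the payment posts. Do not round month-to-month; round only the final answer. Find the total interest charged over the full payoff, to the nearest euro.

€180

Monthly rate r = 10.7%/12 = 0.891667% = 0.00891667.
Payoff takes n = ⌈−ln(1 − rB₀/P)/ln(1+r)⌉ = ⌈30.879⌉ = 31 payments; the last is €39.59.
Total paid = 30·€45.00 + €39.59 = €1,389.59.
Total interest = total paid − principal = €1,389.59 − €1,210.00 = €179.59.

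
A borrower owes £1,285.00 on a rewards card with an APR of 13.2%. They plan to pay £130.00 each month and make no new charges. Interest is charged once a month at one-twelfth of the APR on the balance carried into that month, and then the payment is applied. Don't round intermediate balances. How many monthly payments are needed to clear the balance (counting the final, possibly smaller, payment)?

Monthly rate r = 13.2%/12 = 1.1% = 0.011.
Recurrence: B ← B·(1+r) − £130.00.
Month 1: interest £14.13; balance after payment £1,169.13.
Month 2: interest £12.86; balance after payment £1,052.00.
Closed form: n = −ln(1 − rB₀/P)/ln(1+r) = −ln(0.89127)/ln(1.011) ≈ 10.522, so the balance reaches zero during payment 11.

11 payments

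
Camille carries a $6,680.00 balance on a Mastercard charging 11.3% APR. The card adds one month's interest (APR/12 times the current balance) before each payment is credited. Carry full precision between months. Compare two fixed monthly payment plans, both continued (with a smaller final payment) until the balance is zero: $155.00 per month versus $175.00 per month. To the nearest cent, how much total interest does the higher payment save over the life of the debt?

Monthly rate r = 11.3%/12 = 0.941667% = 0.00941667.
At $155.00/mo: n = ⌈−ln(1 − rB₀/P)/ln(1+r)⌉ = 56 payments (last $84.41); total interest = total paid − $6,680.00 = $1,929.41.
At $175.00/mo: 48 payments (last $91.92); total interest $1,636.92.
Interest saved = $1,929.41 − $1,636.92 = $292.49.

$292.49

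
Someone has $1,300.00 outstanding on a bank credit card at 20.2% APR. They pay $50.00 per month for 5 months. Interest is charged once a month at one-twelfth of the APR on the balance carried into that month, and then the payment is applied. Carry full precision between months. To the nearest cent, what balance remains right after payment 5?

$1,154.60

Monthly rate r = 20.2%/12 = 1.68333% = 0.0168333.
Each month: B ← B·(1+r) − $50.00.
Month 1: interest $21.88; balance after payment $1,271.88.
Month 2: interest $21.41; balance after payment $1,243.29.
Month 3: interest $20.93; balance after payment $1,214.22.
Month 4: interest $20.44; balance after payment $1,184.66.
Month 5: interest $19.94; balance after payment $1,154.60.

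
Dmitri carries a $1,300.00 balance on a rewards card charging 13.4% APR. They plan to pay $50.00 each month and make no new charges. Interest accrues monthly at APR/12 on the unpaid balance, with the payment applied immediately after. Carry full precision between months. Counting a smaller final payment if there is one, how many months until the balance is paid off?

Monthly rate r = 13.4%/12 = 1.11667% = 0.0111667.
Recurrence: B ← B·(1+r) − $50.00.
Month 1: interest $14.52; balance after payment $1,264.52.
Month 2: interest $14.12; balance after payment $1,228.64.
Closed form: n = −ln(1 − rB₀/P)/ln(1+r) = −ln(0.70967)/ln(1.01117) ≈ 30.884, so the balance reaches zero during payment 31.

31 payments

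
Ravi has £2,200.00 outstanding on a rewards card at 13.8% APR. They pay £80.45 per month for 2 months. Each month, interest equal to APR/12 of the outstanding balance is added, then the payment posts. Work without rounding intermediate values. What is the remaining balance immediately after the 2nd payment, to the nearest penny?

Monthly rate r = 13.8%/12 = 1.15% = 0.0115.
Each month: B ← B·(1+r) − £80.45.
Month 1: interest £25.30; balance after payment £2,144.85.
Month 2: interest £24.67; balance after payment £2,089.07.

£2,089.07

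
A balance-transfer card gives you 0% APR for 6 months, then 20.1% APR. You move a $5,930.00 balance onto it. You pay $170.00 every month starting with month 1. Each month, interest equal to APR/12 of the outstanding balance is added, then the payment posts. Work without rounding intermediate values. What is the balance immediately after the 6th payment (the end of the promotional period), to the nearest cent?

$4,910.00

Promo months 1–6 at r₀ = 0%/12 = 0; months 7+ at r₁ = 20.1%/12 = 0.01675.
After month 6 (no interest yet): B = $5,930.00 − 6·$170.00 = $4,910.00.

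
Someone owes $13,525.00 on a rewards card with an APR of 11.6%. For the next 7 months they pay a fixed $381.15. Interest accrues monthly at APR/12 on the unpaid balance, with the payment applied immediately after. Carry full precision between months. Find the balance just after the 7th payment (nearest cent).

Monthly rate r = 11.6%/12 = 0.966667% = 0.00966667.
Each month: B ← B·(1+r) − $381.15.
Month 1: interest $130.74; balance after payment $13,274.59.
Month 2: interest $128.32; balance after payment $13,021.76.
Month 3: interest $125.88; balance after payment $12,766.49.
Month 4: interest $123.41; balance after payment $12,508.75.
Month 5: interest $120.92; balance after payment $12,248.52.
Month 6: interest $118.40; balance after payment $11,985.77.
Month 7: interest $115.86; balance after payment $11,720.48.

$11,720.48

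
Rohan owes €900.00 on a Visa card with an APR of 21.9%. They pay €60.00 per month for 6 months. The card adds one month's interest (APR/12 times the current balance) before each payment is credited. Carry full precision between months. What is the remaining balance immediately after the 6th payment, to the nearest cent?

Monthly rate r = 21.9%/12 = 1.825% = 0.01825.
Each month: B ← B·(1+r) − €60.00.
Month 1: interest €16.43; balance after payment €856.42.
Month 2: interest €15.63; balance after payment €812.05.
Month 3: interest €14.82; balance after payment €766.87.
Month 4: interest €14.00; balance after payment €720.87.
Month 5: interest €13.16; balance after payment €674.03.
Month 6: interest €12.30; balance after payment €626.33.

€626.33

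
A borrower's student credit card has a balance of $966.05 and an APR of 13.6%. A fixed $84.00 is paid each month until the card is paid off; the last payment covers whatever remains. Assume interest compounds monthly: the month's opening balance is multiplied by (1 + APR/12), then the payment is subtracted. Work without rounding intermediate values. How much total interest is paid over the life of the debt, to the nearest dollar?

Monthly rate r = 13.6%/12 = 1.13333% = 0.0113333.
Payoff takes n = ⌈−ln(1 − rB₀/P)/ln(1+r)⌉ = ⌈12.392⌉ = 13 payments; the last is $33.04.
Total paid = 12·$84.00 + $33.04 = $1,041.04.
Total interest = total paid − principal = $1,041.04 − $966.05 = $74.99.

$75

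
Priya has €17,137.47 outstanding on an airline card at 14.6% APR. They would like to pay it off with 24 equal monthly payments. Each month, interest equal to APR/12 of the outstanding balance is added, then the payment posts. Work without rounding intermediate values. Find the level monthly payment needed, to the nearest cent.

Monthly rate r = 14.6%/12 = 1.21667% = 0.0121667.
Level-payment amortization: P = B₀·r / (1 − (1+r)^(−n)) = 17137.47·0.0121667 / (1 − 1.01217^(−24)).
Denominator 1 − (1+r)^(−24) = 0.251914456.
P = 208.506 / 0.251914456 ≈ 827.69.

€827.69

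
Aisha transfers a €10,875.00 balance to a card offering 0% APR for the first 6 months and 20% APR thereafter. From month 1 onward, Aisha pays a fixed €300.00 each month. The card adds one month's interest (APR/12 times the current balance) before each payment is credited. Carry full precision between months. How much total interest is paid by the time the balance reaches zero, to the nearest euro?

Promo months 1–6 at r₀ = 0%/12 = 0; months 7+ at r₁ = 20%/12 = 0.0166667.
After month 6 (no interest yet): B = €10,875.00 − 6·€300.00 = €9,075.00.
Then at r₁ with €300.00/mo: n₂ = −ln(1 − r₁·B/P)/ln(1+r₁) ≈ 42.44 → 43 more payments.
Total paid = 48·€300.00 + €132.83 = €14,532.83; interest = €14,532.83 − €10,875.00 = €3,657.83.

€3,658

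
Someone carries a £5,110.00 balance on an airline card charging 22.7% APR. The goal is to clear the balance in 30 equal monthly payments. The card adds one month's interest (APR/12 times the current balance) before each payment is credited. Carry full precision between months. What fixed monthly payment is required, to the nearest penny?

£224.78

Monthly rate r = 22.7%/12 = 1.89167% = 0.0189167.
Level-payment amortization: P = B₀·r / (1 − (1+r)^(−n)) = 5110.00·0.0189167 / (1 − 1.01892^(−30)).
Denominator 1 − (1+r)^(−30) = 0.430045725.
P = 96.6642 / 0.430045725 ≈ 224.78.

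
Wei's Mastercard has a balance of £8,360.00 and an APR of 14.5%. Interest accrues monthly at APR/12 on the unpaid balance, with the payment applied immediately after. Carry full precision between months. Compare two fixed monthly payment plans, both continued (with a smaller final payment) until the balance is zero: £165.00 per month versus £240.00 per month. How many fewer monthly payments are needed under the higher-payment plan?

33 fewer payments

Monthly rate r = 14.5%/12 = 1.20833% = 0.0120833.
At £165.00/mo: n = ⌈−ln(1 − rB₀/P)/ln(1+r)⌉ = 79 payments (last £143.96); total interest = total paid − £8,360.00 = £4,653.96.
At £240.00/mo: 46 payments (last £116.13); total interest £2,556.13.
Payments saved = 79 − 46 = 33.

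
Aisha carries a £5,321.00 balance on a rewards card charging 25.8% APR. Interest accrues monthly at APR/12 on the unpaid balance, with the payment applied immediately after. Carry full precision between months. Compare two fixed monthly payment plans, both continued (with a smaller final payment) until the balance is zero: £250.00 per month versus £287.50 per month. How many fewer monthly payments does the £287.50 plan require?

5 fewer payments

Monthly rate r = 25.8%/12 = 2.15% = 0.0215.
At £250.00/mo: n = ⌈−ln(1 − rB₀/P)/ln(1+r)⌉ = 29 payments (last £190.20); total interest = total paid − £5,321.00 = £1,869.20.
At £287.50/mo: 24 payments (last £245.05); total interest £1,536.55.
Payments saved = 29 − 24 = 5.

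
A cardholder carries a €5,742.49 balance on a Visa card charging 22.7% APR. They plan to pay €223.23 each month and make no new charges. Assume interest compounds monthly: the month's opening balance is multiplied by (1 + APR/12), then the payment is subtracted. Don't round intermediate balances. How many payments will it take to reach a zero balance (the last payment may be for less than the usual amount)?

Monthly rate r = 22.7%/12 = 1.89167% = 0.0189167.
Recurrence: B ← B·(1+r) − €223.23.
Month 1: interest €108.63; balance after payment €5,627.89.
Month 2: interest €106.46; balance after payment €5,511.12.
Closed form: n = −ln(1 − rB₀/P)/ln(1+r) = −ln(0.51338)/ln(1.01892) ≈ 35.579, so the balance reaches zero during payment 36.

36 months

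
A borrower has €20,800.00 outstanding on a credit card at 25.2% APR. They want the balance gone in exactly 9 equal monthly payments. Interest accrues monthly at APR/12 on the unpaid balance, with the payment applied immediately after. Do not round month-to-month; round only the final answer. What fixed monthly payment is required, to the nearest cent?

€2,560.50

Monthly rate r = 25.2%/12 = 2.1% = 0.021.
Level-payment amortization: P = B₀·r / (1 − (1+r)^(−n)) = 20800.00·0.021 / (1 − 1.021^(−9)).
Denominator 1 − (1+r)^(−9) = 0.170591807.
P = 436.8 / 0.170591807 ≈ 2560.50.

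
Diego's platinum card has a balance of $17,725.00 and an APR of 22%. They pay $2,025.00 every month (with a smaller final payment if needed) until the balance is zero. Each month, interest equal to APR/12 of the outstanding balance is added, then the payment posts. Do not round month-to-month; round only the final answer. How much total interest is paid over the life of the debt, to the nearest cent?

Monthly rate r = 22%/12 = 1.83333% = 0.0183333.
Payoff takes n = ⌈−ln(1 − rB₀/P)/ln(1+r)⌉ = ⌈9.628⌉ = 10 payments; the last is $1,276.23.
Total paid = 9·$2,025.00 + $1,276.23 = $19,501.23.
Total interest = total paid − principal = $19,501.23 − $17,725.00 = $1,776.23.

$1,776.23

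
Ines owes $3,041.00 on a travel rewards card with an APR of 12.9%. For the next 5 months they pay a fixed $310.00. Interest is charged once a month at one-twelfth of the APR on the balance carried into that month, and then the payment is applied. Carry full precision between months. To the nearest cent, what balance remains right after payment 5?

Monthly rate r = 12.9%/12 = 1.075% = 0.01075.
Each month: B ← B·(1+r) − $310.00.
Month 1: interest $32.69; balance after payment $2,763.69.
Month 2: interest $29.71; balance after payment $2,483.40.
Month 3: interest $26.70; balance after payment $2,200.10.
Month 4: interest $23.65; balance after payment $1,913.75.
Month 5: interest $20.57; balance after payment $1,624.32.

$1,624.32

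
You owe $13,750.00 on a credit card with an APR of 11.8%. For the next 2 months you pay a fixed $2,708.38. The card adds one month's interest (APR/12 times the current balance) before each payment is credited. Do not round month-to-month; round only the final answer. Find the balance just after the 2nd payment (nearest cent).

Monthly rate r = 11.8%/12 = 0.983333% = 0.00983333.
Each month: B ← B·(1+r) − $2,708.38.
Month 1: interest $135.21; balance after payment $11,176.83.
Month 2: interest $109.91; balance after payment $8,578.35.

$8,578.35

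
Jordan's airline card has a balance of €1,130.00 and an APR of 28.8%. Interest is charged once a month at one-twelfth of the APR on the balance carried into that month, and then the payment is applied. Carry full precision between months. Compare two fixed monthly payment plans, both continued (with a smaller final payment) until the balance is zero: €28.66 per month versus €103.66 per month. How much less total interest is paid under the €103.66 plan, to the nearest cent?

Monthly rate r = 28.8%/12 = 2.4% = 0.024.
At €28.66/mo: n = ⌈−ln(1 − rB₀/P)/ln(1+r)⌉ = 124 payments (last €8.03); total interest = total paid − €1,130.00 = €2,403.21.
At €103.66/mo: 13 payments (last €81.96); total interest €195.88.
Interest saved = €2,403.21 − €195.88 = €2,207.33.

€2,207.33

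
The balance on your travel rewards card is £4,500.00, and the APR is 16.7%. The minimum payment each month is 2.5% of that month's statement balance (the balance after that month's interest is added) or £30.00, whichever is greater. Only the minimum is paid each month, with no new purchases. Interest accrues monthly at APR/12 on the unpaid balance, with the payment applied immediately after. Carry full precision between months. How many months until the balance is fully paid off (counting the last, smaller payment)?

Monthly rate r = 16.7%/12 = 1.39167% = 0.0139167.
While 2.5% of the post-interest balance exceeds £30.00, each month B ← (B·(1+r))·(1 − 0.025), i.e. B shrinks by the factor (1+r)·0.975 = 0.98857.
This holds for months 1–117. Entering month 118 the balance is £1,172.24; 2.5% of the post-interest balance is now below £30.00, so the flat £30.00 minimum applies from here.
From month 118 a fixed £30.00 at rate r clears £1,172.24 in 57 more payments. Total: 117 + 57 = 174 months.

174 months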